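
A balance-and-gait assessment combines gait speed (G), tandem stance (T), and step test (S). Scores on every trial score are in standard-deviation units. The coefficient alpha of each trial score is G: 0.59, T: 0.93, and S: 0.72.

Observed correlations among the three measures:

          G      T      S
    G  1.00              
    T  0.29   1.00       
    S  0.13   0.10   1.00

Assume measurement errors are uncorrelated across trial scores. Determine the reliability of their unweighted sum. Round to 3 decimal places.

0.812

Var(G+T+S) = 3 + 2·[0.29 + 0.13 + 0.10] = 3 + 1.04 = 4.04.
Under uncorrelated errors the observed covariances equal the true-score covariances, so only the own-variance terms attenuate.
True-score variance = [0.59 + 0.93 + 0.72] + 1.04 = 2.24 + 1.04 = 3.28.
Reliability = 3.28 / 4.04 = 0.812.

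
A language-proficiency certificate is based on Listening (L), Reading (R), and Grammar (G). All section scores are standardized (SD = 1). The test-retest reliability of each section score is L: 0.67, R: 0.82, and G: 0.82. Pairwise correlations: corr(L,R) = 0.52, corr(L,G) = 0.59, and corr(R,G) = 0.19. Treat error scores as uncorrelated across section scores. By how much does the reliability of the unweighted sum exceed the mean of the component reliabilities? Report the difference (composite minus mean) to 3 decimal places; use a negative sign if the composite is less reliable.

0.107

Var(sum) = 3 + 2.6 = 5.6; true-score variance = 2.31 + 2.6 = 4.91; composite reliability = 0.8768.
Mean component reliability = 0.7700.
Difference = 0.8768 − 0.7700 = 0.107.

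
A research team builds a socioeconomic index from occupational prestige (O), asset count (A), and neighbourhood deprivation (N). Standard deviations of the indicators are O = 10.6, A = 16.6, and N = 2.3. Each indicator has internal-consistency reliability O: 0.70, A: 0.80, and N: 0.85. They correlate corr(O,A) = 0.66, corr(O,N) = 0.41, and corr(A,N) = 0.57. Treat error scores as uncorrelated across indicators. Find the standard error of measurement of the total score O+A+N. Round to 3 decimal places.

9.466

Var(total) = 393.21 + 295.784 = 688.994.
True-score variance = 303.597 + 295.784 = 599.381, so reliability = 0.8699.
Error variance = 688.994 − 599.381 = 89.6135; SEM = √89.6135 = 9.466.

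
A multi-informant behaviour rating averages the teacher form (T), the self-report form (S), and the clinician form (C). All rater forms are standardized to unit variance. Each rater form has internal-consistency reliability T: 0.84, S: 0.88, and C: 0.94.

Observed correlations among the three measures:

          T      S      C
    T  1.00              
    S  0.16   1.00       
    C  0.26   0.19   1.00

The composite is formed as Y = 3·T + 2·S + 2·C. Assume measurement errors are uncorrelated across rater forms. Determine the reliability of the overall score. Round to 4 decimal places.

Var(Y) = 3² + 2² + 2² + 2·[6·0.16 + 6·0.26 + 4·0.19] = 17 + 6.56 = 23.56.
With uncorrelated errors the cross-covariances are all true-score covariance, so they carry over unchanged; only the diagonal terms shrink to ρᵢσᵢ².
True-score variance = [3²·0.84 + 2²·0.88 + 2²·0.94] + 6.56 = 14.84 + 6.56 = 21.4.
Reliability = 21.4 / 23.56 = 0.9083.

0.9083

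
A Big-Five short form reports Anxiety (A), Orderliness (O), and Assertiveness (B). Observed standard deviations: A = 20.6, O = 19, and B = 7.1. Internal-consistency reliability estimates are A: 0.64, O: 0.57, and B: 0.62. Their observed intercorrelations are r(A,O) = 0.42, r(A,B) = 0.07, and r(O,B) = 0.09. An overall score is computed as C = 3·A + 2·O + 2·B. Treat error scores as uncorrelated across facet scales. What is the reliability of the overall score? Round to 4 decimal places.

0.7294

Var(C) = 3²·20.6² + 2²·19² + 2²·7.1² + 2·[6·20.6·19·0.42 + 6·20.6·7.1·0.07 + 4·19·7.1·0.09] = 5464.88 + 2192.64 = 7657.52.
With uncorrelated errors the cross-covariances are all true-score covariance, so they carry over unchanged; only the diagonal terms shrink to ρᵢσᵢ².
True-score variance = [3²·20.6²·0.64 + 2²·19²·0.57 + 2²·7.1²·0.62] + 2192.64 = 3392.41 + 2192.64 = 5585.05.
Reliability = 5585.05 / 7657.52 = 0.7294.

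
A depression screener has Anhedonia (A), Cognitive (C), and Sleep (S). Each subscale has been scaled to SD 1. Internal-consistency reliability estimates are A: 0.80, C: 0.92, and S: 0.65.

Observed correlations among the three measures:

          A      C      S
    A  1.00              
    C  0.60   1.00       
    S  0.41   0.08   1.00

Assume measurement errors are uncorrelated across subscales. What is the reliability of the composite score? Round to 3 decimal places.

Var(A+C+S) = 3 + 2·[0.60 + 0.41 + 0.08] = 3 + 2.18 = 5.18.
With uncorrelated errors the cross-covariances are all true-score covariance, so they carry over unchanged; only the diagonal terms shrink to ρᵢσᵢ².
True-score variance = [0.80 + 0.92 + 0.65] + 2.18 = 2.37 + 2.18 = 4.55.
Reliability = 4.55 / 5.18 = 0.878.

0.878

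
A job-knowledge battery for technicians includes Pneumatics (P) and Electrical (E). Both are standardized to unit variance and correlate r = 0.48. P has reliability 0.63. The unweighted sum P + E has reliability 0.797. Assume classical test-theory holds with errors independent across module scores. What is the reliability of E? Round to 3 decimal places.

Var(P+E) = 2 + 2·0.48 = 2.960.
True-score variance = ρ_P + ρ_E + 2·0.48, so 0.797 = (0.63 + ρ_E + 0.96) / 2.960.
ρ_E = 0.797·2.960 − 0.63 − 0.96 = 0.769.

0.769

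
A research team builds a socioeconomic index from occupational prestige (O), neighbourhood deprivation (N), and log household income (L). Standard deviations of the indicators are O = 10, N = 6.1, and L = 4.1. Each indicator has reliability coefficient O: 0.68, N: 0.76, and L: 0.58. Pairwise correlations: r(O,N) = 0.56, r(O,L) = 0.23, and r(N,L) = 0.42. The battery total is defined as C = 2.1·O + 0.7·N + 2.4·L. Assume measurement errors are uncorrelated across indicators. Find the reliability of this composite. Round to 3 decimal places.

Var(C) = 2.1²·10² + 0.7²·6.1² + 2.4²·4.1² + 2·[1.47·10·6.1·0.56 + 5.04·10·4.1·0.23 + 1.68·6.1·4.1·0.42] = 556.058 + 230.779 = 786.837.
Under uncorrelated errors the observed covariances equal the true-score covariances, so only the own-variance terms attenuate.
True-score variance = [2.1²·10²·0.68 + 0.7²·6.1²·0.76 + 2.4²·4.1²·0.58] + 230.779 = 369.896 + 230.779 = 600.675.
Reliability = 600.675 / 786.837 = 0.763.

0.763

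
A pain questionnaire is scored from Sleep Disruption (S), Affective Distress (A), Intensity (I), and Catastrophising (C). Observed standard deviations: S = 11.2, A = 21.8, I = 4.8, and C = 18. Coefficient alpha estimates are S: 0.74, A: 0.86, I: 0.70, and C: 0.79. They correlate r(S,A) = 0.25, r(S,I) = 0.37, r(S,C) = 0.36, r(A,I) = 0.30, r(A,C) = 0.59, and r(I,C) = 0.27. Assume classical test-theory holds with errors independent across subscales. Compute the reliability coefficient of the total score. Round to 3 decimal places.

Var(S+A+I+C) = 11.2² + 21.8² + 4.8² + 18² + 2·[11.2·21.8·0.25 + 11.2·4.8·0.37 + 11.2·18·0.36 + 21.8·4.8·0.30 + 21.8·18·0.59 + 4.8·18·0.27] = 947.72 + 879.486 = 1827.21.
With uncorrelated errors the cross-covariances are all true-score covariance, so they carry over unchanged; only the diagonal terms shrink to ρᵢσᵢ².
True-score variance = [11.2²·0.74 + 21.8²·0.86 + 4.8²·0.70 + 18²·0.79] + 879.486 = 773.62 + 879.486 = 1653.11.
Reliability = 1653.11 / 1827.21 = 0.905.

0.905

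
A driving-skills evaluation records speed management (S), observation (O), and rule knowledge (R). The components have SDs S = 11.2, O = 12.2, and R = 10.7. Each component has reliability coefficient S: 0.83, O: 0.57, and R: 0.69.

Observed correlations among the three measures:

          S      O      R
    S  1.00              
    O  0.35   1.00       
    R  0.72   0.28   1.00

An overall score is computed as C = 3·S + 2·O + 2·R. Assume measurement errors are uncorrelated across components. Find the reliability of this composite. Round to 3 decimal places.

Var(C) = 3²·11.2² + 2²·12.2² + 2²·10.7² + 2·[6·11.2·12.2·0.35 + 6·11.2·10.7·0.72 + 4·12.2·10.7·0.28] = 2182.28 + 1901.72 = 4084.
Because errors are independent across components, Cov(Tᵢ,Tⱼ) = Cov(Xᵢ,Xⱼ); the off-diagonal part of the true-score variance is the same as above.
True-score variance = [3²·11.2²·0.83 + 2²·12.2²·0.57 + 2²·10.7²·0.69] + 1901.72 = 1592.38 + 1901.72 = 3494.1.
Reliability = 3494.1 / 4084 = 0.856.

0.856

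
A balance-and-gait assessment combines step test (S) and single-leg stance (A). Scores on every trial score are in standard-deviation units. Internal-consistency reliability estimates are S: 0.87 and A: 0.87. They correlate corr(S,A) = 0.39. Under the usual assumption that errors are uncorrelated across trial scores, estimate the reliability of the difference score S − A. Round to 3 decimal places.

0.787

Var(S−A) = 1 + 1 − 2·0.39 = 2 − 0.78 = 1.22.
With uncorrelated errors the cross-covariances are all true-score covariance, so they carry over unchanged; only the diagonal terms shrink to ρᵢσᵢ².
True-score variance = [0.87 + 0.87] − 0.78 = 1.74 − 0.78 = 0.96.
Reliability = 0.96 / 1.22 = 0.787.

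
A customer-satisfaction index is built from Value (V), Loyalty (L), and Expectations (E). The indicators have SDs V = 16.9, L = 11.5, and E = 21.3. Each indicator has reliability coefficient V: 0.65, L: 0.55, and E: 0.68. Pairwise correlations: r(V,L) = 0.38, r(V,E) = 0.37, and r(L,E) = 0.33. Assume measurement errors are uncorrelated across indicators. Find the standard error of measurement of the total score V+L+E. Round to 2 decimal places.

17.45

Var(total) = 871.55 + 575.751 = 1447.3.
True-score variance = 566.893 + 575.751 = 1142.64, so reliability = 0.7895.
Error variance = 1447.3 − 1142.64 = 304.657; SEM = √304.657 = 17.45.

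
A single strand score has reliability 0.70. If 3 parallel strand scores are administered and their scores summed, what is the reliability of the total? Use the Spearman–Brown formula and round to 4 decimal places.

ρ_k = kρ / (1 + (k−1)ρ) = 3·0.70 / (1 + 2·0.70) = 2.100 / 2.400 = 0.8750.

0.8750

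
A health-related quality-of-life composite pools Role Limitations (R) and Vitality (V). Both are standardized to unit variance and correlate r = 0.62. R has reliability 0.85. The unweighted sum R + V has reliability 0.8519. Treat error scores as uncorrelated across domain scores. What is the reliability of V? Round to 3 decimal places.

Var(R+V) = 2 + 2·0.62 = 3.240.
True-score variance = ρ_R + ρ_V + 2·0.62, so 0.8519 = (0.85 + ρ_V + 1.24) / 3.240.
ρ_V = 0.8519·3.240 − 0.85 − 1.24 = 0.670.

0.670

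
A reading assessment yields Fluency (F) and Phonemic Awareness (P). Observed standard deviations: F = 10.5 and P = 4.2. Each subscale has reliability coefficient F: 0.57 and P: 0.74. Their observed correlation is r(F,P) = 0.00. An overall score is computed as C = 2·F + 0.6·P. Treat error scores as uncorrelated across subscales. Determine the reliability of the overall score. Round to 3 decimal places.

Var(C) = 2²·10.5² + 0.6²·4.2² + 2·[1.2·10.5·4.2·0.00] = 447.35 + 0 = 447.35.
With uncorrelated errors the cross-covariances are all true-score covariance, so they carry over unchanged; only the diagonal terms shrink to ρᵢσᵢ².
True-score variance = [2²·10.5²·0.57 + 0.6²·4.2²·0.74] + 0 = 256.069 + 0 = 256.069.
Reliability = 256.069 / 447.35 = 0.572.

0.572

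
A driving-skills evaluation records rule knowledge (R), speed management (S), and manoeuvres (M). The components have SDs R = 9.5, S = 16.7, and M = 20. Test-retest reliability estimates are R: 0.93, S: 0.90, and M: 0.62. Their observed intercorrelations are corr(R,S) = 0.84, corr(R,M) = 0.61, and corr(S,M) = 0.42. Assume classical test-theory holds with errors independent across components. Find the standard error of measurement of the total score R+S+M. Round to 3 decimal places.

Var(total) = 769.14 + 778.892 = 1548.03.
True-score variance = 582.933 + 778.892 = 1361.83, so reliability = 0.8797.
Error variance = 1548.03 − 1361.83 = 186.207; SEM = √186.207 = 13.646.

13.646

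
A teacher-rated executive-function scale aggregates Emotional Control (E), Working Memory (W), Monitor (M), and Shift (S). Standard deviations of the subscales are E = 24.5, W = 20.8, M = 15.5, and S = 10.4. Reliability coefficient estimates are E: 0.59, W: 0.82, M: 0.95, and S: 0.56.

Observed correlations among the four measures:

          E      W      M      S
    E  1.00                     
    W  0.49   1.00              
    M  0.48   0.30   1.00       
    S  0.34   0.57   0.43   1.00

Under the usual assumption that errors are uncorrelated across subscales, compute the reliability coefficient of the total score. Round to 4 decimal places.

Var(E+W+M+S) = 24.5² + 20.8² + 15.5² + 10.4² + 2·[24.5·20.8·0.49 + 24.5·15.5·0.48 + 24.5·10.4·0.34 + 20.8·15.5·0.30 + 20.8·10.4·0.57 + 15.5·10.4·0.43] = 1381.3 + 1615.91 = 2997.21.
With uncorrelated errors the cross-covariances are all true-score covariance, so they carry over unchanged; only the diagonal terms shrink to ρᵢσᵢ².
True-score variance = [24.5²·0.59 + 20.8²·0.82 + 15.5²·0.95 + 10.4²·0.56] + 1615.91 = 997.719 + 1615.91 = 2613.63.
Reliability = 2613.63 / 2997.21 = 0.8720.

0.8720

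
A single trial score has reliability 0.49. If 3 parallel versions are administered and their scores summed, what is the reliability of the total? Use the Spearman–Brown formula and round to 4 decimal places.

0.7424

ρ_k = kρ / (1 + (k−1)ρ) = 3·0.49 / (1 + 2·0.49) = 1.470 / 1.980 = 0.7424.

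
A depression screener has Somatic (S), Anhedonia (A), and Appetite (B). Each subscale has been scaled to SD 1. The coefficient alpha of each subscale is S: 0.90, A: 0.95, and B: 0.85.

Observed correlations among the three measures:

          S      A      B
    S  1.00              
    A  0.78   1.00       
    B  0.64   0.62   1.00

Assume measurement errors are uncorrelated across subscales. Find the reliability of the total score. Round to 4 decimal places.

Var(S+A+B) = 3 + 2·[0.78 + 0.64 + 0.62] = 3 + 4.08 = 7.08.
Under uncorrelated errors the observed covariances equal the true-score covariances, so only the own-variance terms attenuate.
True-score variance = [0.90 + 0.95 + 0.85] + 4.08 = 2.7 + 4.08 = 6.78.
Reliability = 6.78 / 7.08 = 0.9576.

0.9576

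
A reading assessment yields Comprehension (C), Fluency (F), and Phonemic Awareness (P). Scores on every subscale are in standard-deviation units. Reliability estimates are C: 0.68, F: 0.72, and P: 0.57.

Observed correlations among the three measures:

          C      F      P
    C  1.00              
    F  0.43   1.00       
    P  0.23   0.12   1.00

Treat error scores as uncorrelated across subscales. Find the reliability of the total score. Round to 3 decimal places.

0.774

Var(C+F+P) = 3 + 2·[0.43 + 0.23 + 0.12] = 3 + 1.56 = 4.56.
Under uncorrelated errors the observed covariances equal the true-score covariances, so only the own-variance terms attenuate.
True-score variance = [0.68 + 0.72 + 0.57] + 1.56 = 1.97 + 1.56 = 3.53.
Reliability = 3.53 / 4.56 = 0.774.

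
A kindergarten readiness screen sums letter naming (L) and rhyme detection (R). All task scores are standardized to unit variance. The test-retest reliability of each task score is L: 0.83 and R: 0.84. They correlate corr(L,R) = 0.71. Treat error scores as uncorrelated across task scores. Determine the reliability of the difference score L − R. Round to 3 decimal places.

Var(L−R) = 1 + 1 − 2·0.71 = 2 − 1.42 = 0.58.
With uncorrelated errors the cross-covariances are all true-score covariance, so they carry over unchanged; only the diagonal terms shrink to ρᵢσᵢ².
True-score variance = [0.83 + 0.84] − 1.42 = 1.67 − 1.42 = 0.25.
Reliability = 0.25 / 0.58 = 0.431.

0.431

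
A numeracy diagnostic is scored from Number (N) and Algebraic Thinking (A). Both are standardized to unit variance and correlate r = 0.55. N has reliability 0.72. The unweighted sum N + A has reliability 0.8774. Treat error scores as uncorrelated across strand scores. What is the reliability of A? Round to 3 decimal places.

Var(N+A) = 2 + 2·0.55 = 3.100.
True-score variance = ρ_N + ρ_A + 2·0.55, so 0.8774 = (0.72 + ρ_A + 1.10) / 3.100.
ρ_A = 0.8774·3.100 − 0.72 − 1.10 = 0.900.

0.900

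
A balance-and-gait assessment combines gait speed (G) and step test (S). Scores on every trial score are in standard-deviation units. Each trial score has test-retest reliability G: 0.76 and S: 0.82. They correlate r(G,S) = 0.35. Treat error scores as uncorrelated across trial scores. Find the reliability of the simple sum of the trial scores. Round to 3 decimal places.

Var(G+S) = 2 + 2·[0.35] = 2 + 0.7 = 2.7.
Under uncorrelated errors the observed covariances equal the true-score covariances, so only the own-variance terms attenuate.
True-score variance = [0.76 + 0.82] + 0.7 = 1.58 + 0.7 = 2.28.
Reliability = 2.28 / 2.7 = 0.844.

0.844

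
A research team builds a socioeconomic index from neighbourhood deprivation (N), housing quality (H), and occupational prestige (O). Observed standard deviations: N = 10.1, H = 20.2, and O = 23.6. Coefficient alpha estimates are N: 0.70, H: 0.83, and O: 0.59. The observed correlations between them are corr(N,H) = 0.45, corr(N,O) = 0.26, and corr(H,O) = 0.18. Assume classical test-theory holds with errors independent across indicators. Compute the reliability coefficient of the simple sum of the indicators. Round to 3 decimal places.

0.788

Var(N+H+O) = 10.1² + 20.2² + 23.6² + 2·[10.1·20.2·0.45 + 10.1·23.6·0.26 + 20.2·23.6·0.18] = 1067.01 + 479.184 = 1546.19.
With uncorrelated errors the cross-covariances are all true-score covariance, so they carry over unchanged; only the diagonal terms shrink to ρᵢσᵢ².
True-score variance = [10.1²·0.70 + 20.2²·0.83 + 23.6²·0.59] + 479.184 = 738.687 + 479.184 = 1217.87.
Reliability = 1217.87 / 1546.19 = 0.788.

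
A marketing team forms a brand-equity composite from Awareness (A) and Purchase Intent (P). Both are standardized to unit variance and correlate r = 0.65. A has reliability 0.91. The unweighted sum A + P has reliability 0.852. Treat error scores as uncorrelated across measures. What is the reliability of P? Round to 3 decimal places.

0.602

Var(A+P) = 2 + 2·0.65 = 3.300.
True-score variance = ρ_A + ρ_P + 2·0.65, so 0.852 = (0.91 + ρ_P + 1.30) / 3.300.
ρ_P = 0.852·3.300 − 0.91 − 1.30 = 0.602.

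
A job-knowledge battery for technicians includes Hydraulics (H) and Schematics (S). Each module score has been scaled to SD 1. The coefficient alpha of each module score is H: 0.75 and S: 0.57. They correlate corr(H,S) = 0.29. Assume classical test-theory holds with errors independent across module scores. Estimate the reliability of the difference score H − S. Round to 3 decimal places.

0.521

Var(H−S) = 1 + 1 − 2·0.29 = 2 − 0.58 = 1.42.
Because errors are independent across components, Cov(Tᵢ,Tⱼ) = Cov(Xᵢ,Xⱼ); the off-diagonal part of the true-score variance is the same as above.
True-score variance = [0.75 + 0.57] − 0.58 = 1.32 − 0.58 = 0.74.
Reliability = 0.74 / 1.42 = 0.521.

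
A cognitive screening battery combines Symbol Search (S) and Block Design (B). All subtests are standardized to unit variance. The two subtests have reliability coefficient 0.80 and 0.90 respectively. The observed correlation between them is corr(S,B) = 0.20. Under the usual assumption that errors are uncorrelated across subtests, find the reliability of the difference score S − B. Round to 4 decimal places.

0.8125

Var(S−B) = 1 + 1 − 2·0.20 = 2 − 0.4 = 1.6.
With uncorrelated errors the cross-covariances are all true-score covariance, so they carry over unchanged; only the diagonal terms shrink to ρᵢσᵢ².
True-score variance = [0.80 + 0.90] − 0.4 = 1.7 − 0.4 = 1.3.
Reliability = 1.3 / 1.6 = 0.8125.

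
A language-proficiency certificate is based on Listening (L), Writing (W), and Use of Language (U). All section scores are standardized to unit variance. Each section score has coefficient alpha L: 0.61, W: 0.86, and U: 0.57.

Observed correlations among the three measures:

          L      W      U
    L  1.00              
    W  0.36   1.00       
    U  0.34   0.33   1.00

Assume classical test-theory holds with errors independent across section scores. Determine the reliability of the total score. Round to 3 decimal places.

0.810

Var(L+W+U) = 3 + 2·[0.36 + 0.34 + 0.33] = 3 + 2.06 = 5.06.
With uncorrelated errors the cross-covariances are all true-score covariance, so they carry over unchanged; only the diagonal terms shrink to ρᵢσᵢ².
True-score variance = [0.61 + 0.86 + 0.57] + 2.06 = 2.04 + 2.06 = 4.1.
Reliability = 4.1 / 5.06 = 0.810.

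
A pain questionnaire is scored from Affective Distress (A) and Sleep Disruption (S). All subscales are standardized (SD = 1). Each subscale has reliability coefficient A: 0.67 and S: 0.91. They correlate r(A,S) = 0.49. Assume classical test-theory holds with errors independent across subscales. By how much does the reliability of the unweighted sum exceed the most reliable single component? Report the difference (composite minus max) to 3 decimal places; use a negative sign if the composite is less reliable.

Var(sum) = 2 + 0.98 = 2.98; true-score variance = 1.58 + 0.98 = 2.56; composite reliability = 0.8591.
Max component reliability = 0.9100.
Difference = 0.8591 − 0.9100 = -0.051.

-0.051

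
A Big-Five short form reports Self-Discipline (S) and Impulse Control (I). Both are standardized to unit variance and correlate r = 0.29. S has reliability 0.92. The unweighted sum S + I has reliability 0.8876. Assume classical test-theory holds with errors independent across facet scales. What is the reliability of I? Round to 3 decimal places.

Var(S+I) = 2 + 2·0.29 = 2.580.
True-score variance = ρ_S + ρ_I + 2·0.29, so 0.8876 = (0.92 + ρ_I + 0.58) / 2.580.
ρ_I = 0.8876·2.580 − 0.92 − 0.58 = 0.790.

0.790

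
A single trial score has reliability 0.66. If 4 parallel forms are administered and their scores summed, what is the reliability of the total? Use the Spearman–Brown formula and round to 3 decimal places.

ρ_k = kρ / (1 + (k−1)ρ) = 4·0.66 / (1 + 3·0.66) = 2.640 / 2.980 = 0.886.

0.886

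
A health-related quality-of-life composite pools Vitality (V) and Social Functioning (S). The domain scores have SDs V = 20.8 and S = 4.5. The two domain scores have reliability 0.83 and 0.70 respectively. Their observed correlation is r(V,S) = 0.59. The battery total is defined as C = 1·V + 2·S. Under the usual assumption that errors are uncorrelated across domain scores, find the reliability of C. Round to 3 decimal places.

Var(C) = 20.8² + 2²·4.5² + 2·[2·20.8·4.5·0.59] = 513.64 + 220.896 = 734.536.
With uncorrelated errors the cross-covariances are all true-score covariance, so they carry over unchanged; only the diagonal terms shrink to ρᵢσᵢ².
True-score variance = [20.8²·0.83 + 2²·4.5²·0.70] + 220.896 = 415.791 + 220.896 = 636.687.
Reliability = 636.687 / 734.536 = 0.867.

0.867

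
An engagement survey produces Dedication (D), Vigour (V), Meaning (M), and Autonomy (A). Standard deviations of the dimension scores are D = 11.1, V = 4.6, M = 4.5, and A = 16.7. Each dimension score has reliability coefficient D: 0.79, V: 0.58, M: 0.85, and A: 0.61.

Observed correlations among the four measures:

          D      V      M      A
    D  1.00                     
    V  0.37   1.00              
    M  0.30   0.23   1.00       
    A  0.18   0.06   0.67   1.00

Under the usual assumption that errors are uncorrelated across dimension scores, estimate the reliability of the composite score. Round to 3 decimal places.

0.790

Var(D+V+M+A) = 11.1² + 4.6² + 4.5² + 16.7² + 2·[11.1·4.6·0.37 + 11.1·4.5·0.30 + 11.1·16.7·0.18 + 4.6·4.5·0.23 + 4.6·16.7·0.06 + 4.5·16.7·0.67] = 443.51 + 253.929 = 697.439.
With uncorrelated errors the cross-covariances are all true-score covariance, so they carry over unchanged; only the diagonal terms shrink to ρᵢσᵢ².
True-score variance = [11.1²·0.79 + 4.6²·0.58 + 4.5²·0.85 + 16.7²·0.61] + 253.929 = 296.944 + 253.929 = 550.873.
Reliability = 550.873 / 697.439 = 0.790.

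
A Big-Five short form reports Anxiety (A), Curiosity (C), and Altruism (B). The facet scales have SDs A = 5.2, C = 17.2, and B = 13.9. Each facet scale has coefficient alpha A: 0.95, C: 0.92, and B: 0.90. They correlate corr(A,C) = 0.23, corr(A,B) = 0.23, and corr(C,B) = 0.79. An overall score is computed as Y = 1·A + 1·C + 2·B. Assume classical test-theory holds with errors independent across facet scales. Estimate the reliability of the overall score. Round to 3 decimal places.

0.948

Var(Y) = 5.2² + 17.2² + 2²·13.9² + 2·[5.2·17.2·0.23 + 2·5.2·13.9·0.23 + 2·17.2·13.9·0.79] = 1095.72 + 863.133 = 1958.85.
Because errors are independent across components, Cov(Tᵢ,Tⱼ) = Cov(Xᵢ,Xⱼ); the off-diagonal part of the true-score variance is the same as above.
True-score variance = [5.2²·0.95 + 17.2²·0.92 + 2²·13.9²·0.90] + 863.133 = 993.417 + 863.133 = 1856.55.
Reliability = 1856.55 / 1958.85 = 0.948.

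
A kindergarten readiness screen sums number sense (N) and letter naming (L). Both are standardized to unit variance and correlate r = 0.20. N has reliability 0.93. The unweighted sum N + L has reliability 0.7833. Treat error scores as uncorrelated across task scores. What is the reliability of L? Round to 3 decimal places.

Var(N+L) = 2 + 2·0.20 = 2.400.
True-score variance = ρ_N + ρ_L + 2·0.20, so 0.7833 = (0.93 + ρ_L + 0.40) / 2.400.
ρ_L = 0.7833·2.400 − 0.93 − 0.40 = 0.550.

0.550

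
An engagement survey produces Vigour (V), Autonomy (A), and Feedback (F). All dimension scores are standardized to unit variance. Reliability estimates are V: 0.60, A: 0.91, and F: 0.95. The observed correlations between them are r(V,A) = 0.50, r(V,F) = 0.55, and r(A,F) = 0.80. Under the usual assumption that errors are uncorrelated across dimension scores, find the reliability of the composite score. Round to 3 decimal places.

0.919

Var(V+A+F) = 3 + 2·[0.50 + 0.55 + 0.80] = 3 + 3.7 = 6.7.
Because errors are independent across components, Cov(Tᵢ,Tⱼ) = Cov(Xᵢ,Xⱼ); the off-diagonal part of the true-score variance is the same as above.
True-score variance = [0.60 + 0.91 + 0.95] + 3.7 = 2.46 + 3.7 = 6.16.
Reliability = 6.16 / 6.7 = 0.919.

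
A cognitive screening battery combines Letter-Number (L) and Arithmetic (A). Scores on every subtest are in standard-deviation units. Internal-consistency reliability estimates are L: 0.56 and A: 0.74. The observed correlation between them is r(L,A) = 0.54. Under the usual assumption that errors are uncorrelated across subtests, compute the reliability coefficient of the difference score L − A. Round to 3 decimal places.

Var(L−A) = 1 + 1 − 2·0.54 = 2 − 1.08 = 0.92.
With uncorrelated errors the cross-covariances are all true-score covariance, so they carry over unchanged; only the diagonal terms shrink to ρᵢσᵢ².
True-score variance = [0.56 + 0.74] − 1.08 = 1.3 − 1.08 = 0.22.
Reliability = 0.22 / 0.92 = 0.239.

0.239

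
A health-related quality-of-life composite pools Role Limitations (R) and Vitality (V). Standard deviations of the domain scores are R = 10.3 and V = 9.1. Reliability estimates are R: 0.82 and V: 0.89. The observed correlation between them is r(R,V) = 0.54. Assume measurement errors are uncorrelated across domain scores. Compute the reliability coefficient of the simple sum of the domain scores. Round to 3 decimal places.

Var(R+V) = 10.3² + 9.1² + 2·[10.3·9.1·0.54] = 188.9 + 101.228 = 290.128.
Under uncorrelated errors the observed covariances equal the true-score covariances, so only the own-variance terms attenuate.
True-score variance = [10.3²·0.82 + 9.1²·0.89] + 101.228 = 160.695 + 101.228 = 261.923.
Reliability = 261.923 / 290.128 = 0.903.

0.903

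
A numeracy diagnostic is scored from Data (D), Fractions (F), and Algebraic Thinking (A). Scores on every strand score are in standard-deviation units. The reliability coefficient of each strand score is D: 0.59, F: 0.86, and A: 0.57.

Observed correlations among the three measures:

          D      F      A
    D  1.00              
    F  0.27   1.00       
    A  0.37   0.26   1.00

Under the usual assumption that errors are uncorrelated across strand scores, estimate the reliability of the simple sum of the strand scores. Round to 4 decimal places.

Var(D+F+A) = 3 + 2·[0.27 + 0.37 + 0.26] = 3 + 1.8 = 4.8.
With uncorrelated errors the cross-covariances are all true-score covariance, so they carry over unchanged; only the diagonal terms shrink to ρᵢσᵢ².
True-score variance = [0.59 + 0.86 + 0.57] + 1.8 = 2.02 + 1.8 = 3.82.
Reliability = 3.82 / 4.8 = 0.7958.

0.7958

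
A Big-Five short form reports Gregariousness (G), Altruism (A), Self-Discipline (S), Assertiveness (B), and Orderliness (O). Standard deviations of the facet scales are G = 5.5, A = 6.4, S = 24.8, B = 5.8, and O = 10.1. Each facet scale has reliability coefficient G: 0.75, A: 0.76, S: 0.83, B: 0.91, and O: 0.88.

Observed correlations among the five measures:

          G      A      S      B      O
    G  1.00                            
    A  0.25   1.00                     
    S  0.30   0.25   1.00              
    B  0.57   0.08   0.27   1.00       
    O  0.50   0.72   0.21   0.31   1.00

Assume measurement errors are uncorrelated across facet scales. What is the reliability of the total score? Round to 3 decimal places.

Var(G+A+S+B+O) = 5.5² + 6.4² + 24.8² + 5.8² + 10.1² + 2·[5.5·6.4·0.25 + 5.5·24.8·0.30 + 5.5·5.8·0.57 + 5.5·10.1·0.50 + 6.4·24.8·0.25 + 6.4·5.8·0.08 + 6.4·10.1·0.72 + 24.8·5.8·0.27 + 24.8·10.1·0.21 + 5.8·10.1·0.31] = 821.9 + 588.932 = 1410.83.
Because errors are independent across components, Cov(Tᵢ,Tⱼ) = Cov(Xᵢ,Xⱼ); the off-diagonal part of the true-score variance is the same as above.
True-score variance = [5.5²·0.75 + 6.4²·0.76 + 24.8²·0.83 + 5.8²·0.91 + 10.1²·0.88] + 588.932 = 684.682 + 588.932 = 1273.61.
Reliability = 1273.61 / 1410.83 = 0.903.

0.903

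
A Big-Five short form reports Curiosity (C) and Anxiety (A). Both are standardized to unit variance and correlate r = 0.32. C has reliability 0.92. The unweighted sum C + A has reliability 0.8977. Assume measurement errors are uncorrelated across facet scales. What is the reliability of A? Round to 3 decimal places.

0.810

Var(C+A) = 2 + 2·0.32 = 2.640.
True-score variance = ρ_C + ρ_A + 2·0.32, so 0.8977 = (0.92 + ρ_A + 0.64) / 2.640.
ρ_A = 0.8977·2.640 − 0.92 − 0.64 = 0.810.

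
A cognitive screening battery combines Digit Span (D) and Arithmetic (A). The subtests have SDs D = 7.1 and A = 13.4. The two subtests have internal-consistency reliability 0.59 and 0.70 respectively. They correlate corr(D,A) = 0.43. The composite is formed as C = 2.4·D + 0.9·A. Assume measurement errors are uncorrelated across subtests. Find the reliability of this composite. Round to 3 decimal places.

0.734

Var(C) = 2.4²·7.1² + 0.9²·13.4² + 2·[2.16·7.1·13.4·0.43] = 435.805 + 176.732 = 612.537.
Because errors are independent across components, Cov(Tᵢ,Tⱼ) = Cov(Xᵢ,Xⱼ); the off-diagonal part of the true-score variance is the same as above.
True-score variance = [2.4²·7.1²·0.59 + 0.9²·13.4²·0.70] + 176.732 = 273.124 + 176.732 = 449.856.
Reliability = 449.856 / 612.537 = 0.734.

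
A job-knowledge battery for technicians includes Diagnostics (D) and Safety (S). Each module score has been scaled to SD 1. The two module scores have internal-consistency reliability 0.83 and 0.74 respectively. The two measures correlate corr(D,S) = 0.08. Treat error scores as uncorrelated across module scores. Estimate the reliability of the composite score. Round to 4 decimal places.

Var(D+S) = 2 + 2·[0.08] = 2 + 0.16 = 2.16.
With uncorrelated errors the cross-covariances are all true-score covariance, so they carry over unchanged; only the diagonal terms shrink to ρᵢσᵢ².
True-score variance = [0.83 + 0.74] + 0.16 = 1.57 + 0.16 = 1.73.
Reliability = 1.73 / 2.16 = 0.8009.

0.8009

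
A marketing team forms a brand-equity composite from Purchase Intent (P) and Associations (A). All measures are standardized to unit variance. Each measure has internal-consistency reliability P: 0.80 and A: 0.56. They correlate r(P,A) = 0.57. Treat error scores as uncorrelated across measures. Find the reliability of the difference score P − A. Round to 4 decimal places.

0.2558

Var(P−A) = 1 + 1 − 2·0.57 = 2 − 1.14 = 0.86.
Under uncorrelated errors the observed covariances equal the true-score covariances, so only the own-variance terms attenuate.
True-score variance = [0.80 + 0.56] − 1.14 = 1.36 − 1.14 = 0.22.
Reliability = 0.22 / 0.86 = 0.2558.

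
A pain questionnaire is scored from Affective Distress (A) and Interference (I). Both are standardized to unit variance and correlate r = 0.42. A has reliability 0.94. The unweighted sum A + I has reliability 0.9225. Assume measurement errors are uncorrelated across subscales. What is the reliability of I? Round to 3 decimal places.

Var(A+I) = 2 + 2·0.42 = 2.840.
True-score variance = ρ_A + ρ_I + 2·0.42, so 0.9225 = (0.94 + ρ_I + 0.84) / 2.840.
ρ_I = 0.9225·2.840 − 0.94 − 0.84 = 0.840.

0.840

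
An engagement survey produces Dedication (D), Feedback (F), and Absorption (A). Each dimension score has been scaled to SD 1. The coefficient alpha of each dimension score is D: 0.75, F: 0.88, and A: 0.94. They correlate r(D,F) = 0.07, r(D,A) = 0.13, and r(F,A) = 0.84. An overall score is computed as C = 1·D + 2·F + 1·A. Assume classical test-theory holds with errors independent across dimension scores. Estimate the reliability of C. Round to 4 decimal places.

Var(C) = 1 + 2² + 1 + 2·[2·0.07 + 0.13 + 2·0.84] = 6 + 3.9 = 9.9.
Because errors are independent across components, Cov(Tᵢ,Tⱼ) = Cov(Xᵢ,Xⱼ); the off-diagonal part of the true-score variance is the same as above.
True-score variance = [0.75 + 2²·0.88 + 0.94] + 3.9 = 5.21 + 3.9 = 9.11.
Reliability = 9.11 / 9.9 = 0.9202.

0.9202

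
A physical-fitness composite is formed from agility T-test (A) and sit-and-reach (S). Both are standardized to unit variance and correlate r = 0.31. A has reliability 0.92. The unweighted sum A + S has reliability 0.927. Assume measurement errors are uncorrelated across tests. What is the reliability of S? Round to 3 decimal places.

0.889

Var(A+S) = 2 + 2·0.31 = 2.620.
True-score variance = ρ_A + ρ_S + 2·0.31, so 0.927 = (0.92 + ρ_S + 0.62) / 2.620.
ρ_S = 0.927·2.620 − 0.92 − 0.62 = 0.889.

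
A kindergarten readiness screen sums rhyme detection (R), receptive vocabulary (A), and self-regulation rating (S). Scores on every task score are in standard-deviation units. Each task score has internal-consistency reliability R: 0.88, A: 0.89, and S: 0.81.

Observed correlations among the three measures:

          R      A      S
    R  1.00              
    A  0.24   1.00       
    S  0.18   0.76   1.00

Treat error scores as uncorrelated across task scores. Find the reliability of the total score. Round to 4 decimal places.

Var(R+A+S) = 3 + 2·[0.24 + 0.18 + 0.76] = 3 + 2.36 = 5.36.
Under uncorrelated errors the observed covariances equal the true-score covariances, so only the own-variance terms attenuate.
True-score variance = [0.88 + 0.89 + 0.81] + 2.36 = 2.58 + 2.36 = 4.94.
Reliability = 4.94 / 5.36 = 0.9216.

0.9216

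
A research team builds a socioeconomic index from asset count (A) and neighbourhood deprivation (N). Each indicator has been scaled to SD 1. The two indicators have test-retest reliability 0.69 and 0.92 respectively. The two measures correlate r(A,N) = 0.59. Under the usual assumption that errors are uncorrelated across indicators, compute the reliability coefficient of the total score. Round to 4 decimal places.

Var(A+N) = 2 + 2·[0.59] = 2 + 1.18 = 3.18.
Under uncorrelated errors the observed covariances equal the true-score covariances, so only the own-variance terms attenuate.
True-score variance = [0.69 + 0.92] + 1.18 = 1.61 + 1.18 = 2.79.
Reliability = 2.79 / 3.18 = 0.8774.

0.8774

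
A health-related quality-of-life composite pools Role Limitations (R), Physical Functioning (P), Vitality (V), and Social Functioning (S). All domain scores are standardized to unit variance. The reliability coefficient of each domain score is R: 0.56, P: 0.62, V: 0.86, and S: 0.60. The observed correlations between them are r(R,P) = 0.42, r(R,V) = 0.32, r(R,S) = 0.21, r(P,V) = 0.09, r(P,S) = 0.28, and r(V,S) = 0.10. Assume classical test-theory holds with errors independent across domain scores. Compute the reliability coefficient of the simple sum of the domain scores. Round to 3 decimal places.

Var(R+P+V+S) = 4 + 2·[0.42 + 0.32 + 0.21 + 0.09 + 0.28 + 0.10] = 4 + 2.84 = 6.84.
With uncorrelated errors the cross-covariances are all true-score covariance, so they carry over unchanged; only the diagonal terms shrink to ρᵢσᵢ².
True-score variance = [0.56 + 0.62 + 0.86 + 0.60] + 2.84 = 2.64 + 2.84 = 5.48.
Reliability = 5.48 / 6.84 = 0.801.

0.801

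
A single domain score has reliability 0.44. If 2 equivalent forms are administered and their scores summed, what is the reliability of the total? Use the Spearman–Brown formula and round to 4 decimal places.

ρ_k = kρ / (1 + (k−1)ρ) = 2·0.44 / (1 + 1·0.44) = 0.880 / 1.440 = 0.6111.

0.6111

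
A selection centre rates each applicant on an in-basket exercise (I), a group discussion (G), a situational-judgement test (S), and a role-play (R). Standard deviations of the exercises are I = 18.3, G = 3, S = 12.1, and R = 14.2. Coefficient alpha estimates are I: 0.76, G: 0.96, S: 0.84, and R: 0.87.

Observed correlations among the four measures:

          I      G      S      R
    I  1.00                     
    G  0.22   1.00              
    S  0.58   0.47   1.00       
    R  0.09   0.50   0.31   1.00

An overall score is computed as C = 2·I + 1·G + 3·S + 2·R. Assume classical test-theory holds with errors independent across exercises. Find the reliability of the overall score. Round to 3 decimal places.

0.895

Var(C) = 2²·18.3² + 3² + 3²·12.1² + 2²·14.2² + 2·[2·18.3·3·0.22 + 6·18.3·12.1·0.58 + 4·18.3·14.2·0.09 + 3·3·12.1·0.47 + 2·3·14.2·0.50 + 6·12.1·14.2·0.31] = 3472.81 + 2603.3 = 6076.11.
With uncorrelated errors the cross-covariances are all true-score covariance, so they carry over unchanged; only the diagonal terms shrink to ρᵢσᵢ².
True-score variance = [2²·18.3²·0.76 + 3²·0.96 + 3²·12.1²·0.84 + 2²·14.2²·0.87] + 2603.3 = 2835.27 + 2603.3 = 5438.57.
Reliability = 5438.57 / 6076.11 = 0.895.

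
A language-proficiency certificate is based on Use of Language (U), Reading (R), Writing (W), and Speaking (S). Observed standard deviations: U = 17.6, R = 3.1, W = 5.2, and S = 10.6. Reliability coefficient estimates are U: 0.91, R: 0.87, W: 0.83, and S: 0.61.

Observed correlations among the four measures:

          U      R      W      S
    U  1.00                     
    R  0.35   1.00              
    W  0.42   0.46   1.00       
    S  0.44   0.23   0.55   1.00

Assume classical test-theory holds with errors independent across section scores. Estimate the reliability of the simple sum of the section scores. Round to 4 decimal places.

Var(U+R+W+S) = 17.6² + 3.1² + 5.2² + 10.6² + 2·[17.6·3.1·0.35 + 17.6·5.2·0.42 + 17.6·10.6·0.44 + 3.1·5.2·0.46 + 3.1·10.6·0.23 + 5.2·10.6·0.55] = 458.77 + 369.82 = 828.59.
Under uncorrelated errors the observed covariances equal the true-score covariances, so only the own-variance terms attenuate.
True-score variance = [17.6²·0.91 + 3.1²·0.87 + 5.2²·0.83 + 10.6²·0.61] + 369.82 = 381.225 + 369.82 = 751.045.
Reliability = 751.045 / 828.59 = 0.9064.

0.9064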